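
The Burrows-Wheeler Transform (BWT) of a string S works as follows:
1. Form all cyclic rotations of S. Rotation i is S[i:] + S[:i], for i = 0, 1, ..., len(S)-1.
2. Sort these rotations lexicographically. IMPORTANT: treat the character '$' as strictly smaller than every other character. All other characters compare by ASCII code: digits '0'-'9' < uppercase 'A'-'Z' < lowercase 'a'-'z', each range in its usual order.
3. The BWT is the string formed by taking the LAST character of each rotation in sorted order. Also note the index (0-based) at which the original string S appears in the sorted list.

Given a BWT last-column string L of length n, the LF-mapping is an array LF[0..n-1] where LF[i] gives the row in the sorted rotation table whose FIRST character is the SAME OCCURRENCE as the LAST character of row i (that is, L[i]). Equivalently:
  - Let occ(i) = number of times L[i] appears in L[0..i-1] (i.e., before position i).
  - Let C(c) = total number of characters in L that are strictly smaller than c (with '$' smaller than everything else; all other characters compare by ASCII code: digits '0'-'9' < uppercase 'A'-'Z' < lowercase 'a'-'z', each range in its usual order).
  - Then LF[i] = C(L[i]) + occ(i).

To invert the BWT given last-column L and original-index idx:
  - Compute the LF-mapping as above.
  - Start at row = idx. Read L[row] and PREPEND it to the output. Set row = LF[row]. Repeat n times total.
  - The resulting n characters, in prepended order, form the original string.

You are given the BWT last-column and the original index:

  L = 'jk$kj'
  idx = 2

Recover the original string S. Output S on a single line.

Answer: jkkj$

Derivation:
LF mapping: 1 3 0 4 2
Walk LF starting at row 2, prepending L[row]:
  step 1: row=2, L[2]='$', prepend. Next row=LF[2]=0
  step 2: row=0, L[0]='j', prepend. Next row=LF[0]=1
  step 3: row=1, L[1]='k', prepend. Next row=LF[1]=3
  step 4: row=3, L[3]='k', prepend. Next row=LF[3]=4
  step 5: row=4, L[4]='j', prepend. Next row=LF[4]=2
Reversed output: jkkj$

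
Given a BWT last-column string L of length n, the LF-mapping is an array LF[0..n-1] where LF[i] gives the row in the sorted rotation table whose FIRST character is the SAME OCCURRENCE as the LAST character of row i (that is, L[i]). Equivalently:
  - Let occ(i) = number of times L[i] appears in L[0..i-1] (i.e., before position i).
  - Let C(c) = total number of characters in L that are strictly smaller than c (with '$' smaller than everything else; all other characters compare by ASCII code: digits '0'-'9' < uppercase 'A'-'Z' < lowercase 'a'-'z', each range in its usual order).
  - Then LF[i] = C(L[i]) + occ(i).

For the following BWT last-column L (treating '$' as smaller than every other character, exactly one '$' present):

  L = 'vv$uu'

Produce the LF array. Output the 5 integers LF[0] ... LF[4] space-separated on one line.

Answer: 3 4 0 1 2

Derivation:
Char counts: '$':1, 'u':2, 'v':2
C (first-col start): C('$')=0, C('u')=1, C('v')=3
L[0]='v': occ=0, LF[0]=C('v')+0=3+0=3
L[1]='v': occ=1, LF[1]=C('v')+1=3+1=4
L[2]='$': occ=0, LF[2]=C('$')+0=0+0=0
L[3]='u': occ=0, LF[3]=C('u')+0=1+0=1
L[4]='u': occ=1, LF[4]=C('u')+1=1+1=2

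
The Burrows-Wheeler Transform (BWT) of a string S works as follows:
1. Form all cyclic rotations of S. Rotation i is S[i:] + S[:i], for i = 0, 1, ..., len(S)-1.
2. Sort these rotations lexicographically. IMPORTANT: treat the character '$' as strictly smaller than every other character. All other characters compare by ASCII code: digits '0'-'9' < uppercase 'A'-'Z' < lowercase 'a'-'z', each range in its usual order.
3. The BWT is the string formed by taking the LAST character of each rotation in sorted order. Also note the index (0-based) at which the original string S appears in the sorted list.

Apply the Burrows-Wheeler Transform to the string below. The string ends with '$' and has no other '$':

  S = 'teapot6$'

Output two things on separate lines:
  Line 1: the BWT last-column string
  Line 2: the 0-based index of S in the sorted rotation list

All 8 rotations (rotation i = S[i:]+S[:i]):
  rot[0] = teapot6$
  rot[1] = eapot6$t
  rot[2] = apot6$te
  rot[3] = pot6$tea
  rot[4] = ot6$teap
  rot[5] = t6$teapo
  rot[6] = 6$teapot
  rot[7] = $teapot6
Sorted (with $ < everything):
  sorted[0] = $teapot6  (last char: '6')
  sorted[1] = 6$teapot  (last char: 't')
  sorted[2] = apot6$te  (last char: 'e')
  sorted[3] = eapot6$t  (last char: 't')
  sorted[4] = ot6$teap  (last char: 'p')
  sorted[5] = pot6$tea  (last char: 'a')
  sorted[6] = t6$teapo  (last char: 'o')
  sorted[7] = teapot6$  (last char: '$')
Last column: 6tetpao$
Original string S is at sorted index 7

Answer: 6tetpao$
7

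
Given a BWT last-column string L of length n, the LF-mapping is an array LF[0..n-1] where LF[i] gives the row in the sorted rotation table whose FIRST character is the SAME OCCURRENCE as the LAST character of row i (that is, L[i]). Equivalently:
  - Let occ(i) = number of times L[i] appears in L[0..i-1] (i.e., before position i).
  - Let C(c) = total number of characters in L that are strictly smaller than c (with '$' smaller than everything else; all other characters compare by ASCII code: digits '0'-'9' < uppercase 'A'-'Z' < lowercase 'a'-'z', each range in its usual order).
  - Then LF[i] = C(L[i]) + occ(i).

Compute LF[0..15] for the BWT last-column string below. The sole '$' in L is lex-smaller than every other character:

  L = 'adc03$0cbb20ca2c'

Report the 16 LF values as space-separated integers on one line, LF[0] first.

Answer: 7 15 11 1 6 0 2 12 9 10 4 3 13 8 5 14

Derivation:
Char counts: '$':1, '0':3, '2':2, '3':1, 'a':2, 'b':2, 'c':4, 'd':1
C (first-col start): C('$')=0, C('0')=1, C('2')=4, C('3')=6, C('a')=7, C('b')=9, C('c')=11, C('d')=15
L[0]='a': occ=0, LF[0]=C('a')+0=7+0=7
L[1]='d': occ=0, LF[1]=C('d')+0=15+0=15
L[2]='c': occ=0, LF[2]=C('c')+0=11+0=11
L[3]='0': occ=0, LF[3]=C('0')+0=1+0=1
L[4]='3': occ=0, LF[4]=C('3')+0=6+0=6
L[5]='$': occ=0, LF[5]=C('$')+0=0+0=0
L[6]='0': occ=1, LF[6]=C('0')+1=1+1=2
L[7]='c': occ=1, LF[7]=C('c')+1=11+1=12
L[8]='b': occ=0, LF[8]=C('b')+0=9+0=9
L[9]='b': occ=1, LF[9]=C('b')+1=9+1=10
L[10]='2': occ=0, LF[10]=C('2')+0=4+0=4
L[11]='0': occ=2, LF[11]=C('0')+2=1+2=3
L[12]='c': occ=2, LF[12]=C('c')+2=11+2=13
L[13]='a': occ=1, LF[13]=C('a')+1=7+1=8
L[14]='2': occ=1, LF[14]=C('2')+1=4+1=5
L[15]='c': occ=3, LF[15]=C('c')+3=11+3=14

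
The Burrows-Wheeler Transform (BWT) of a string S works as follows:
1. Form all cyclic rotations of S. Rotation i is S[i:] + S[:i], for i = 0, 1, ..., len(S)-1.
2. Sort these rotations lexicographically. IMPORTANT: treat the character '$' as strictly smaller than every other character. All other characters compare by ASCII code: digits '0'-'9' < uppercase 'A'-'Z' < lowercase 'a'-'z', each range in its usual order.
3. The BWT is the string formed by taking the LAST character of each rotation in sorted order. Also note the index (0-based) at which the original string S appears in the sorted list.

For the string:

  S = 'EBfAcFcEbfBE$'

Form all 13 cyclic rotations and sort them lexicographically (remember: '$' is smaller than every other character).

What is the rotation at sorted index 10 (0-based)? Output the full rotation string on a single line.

All 13 rotations (rotation i = S[i:]+S[:i]):
  rot[0] = EBfAcFcEbfBE$
  rot[1] = BfAcFcEbfBE$E
  rot[2] = fAcFcEbfBE$EB
  rot[3] = AcFcEbfBE$EBf
  rot[4] = cFcEbfBE$EBfA
  rot[5] = FcEbfBE$EBfAc
  rot[6] = cEbfBE$EBfAcF
  rot[7] = EbfBE$EBfAcFc
  rot[8] = bfBE$EBfAcFcE
  rot[9] = fBE$EBfAcFcEb
  rot[10] = BE$EBfAcFcEbf
  rot[11] = E$EBfAcFcEbfB
  rot[12] = $EBfAcFcEbfBE
Sorted (with $ < everything):
  sorted[0] = $EBfAcFcEbfBE
  sorted[1] = AcFcEbfBE$EBf
  sorted[2] = BE$EBfAcFcEbf
  sorted[3] = BfAcFcEbfBE$E
  sorted[4] = E$EBfAcFcEbfB
  sorted[5] = EBfAcFcEbfBE$
  sorted[6] = EbfBE$EBfAcFc
  sorted[7] = FcEbfBE$EBfAc
  sorted[8] = bfBE$EBfAcFcE
  sorted[9] = cEbfBE$EBfAcF
  sorted[10] = cFcEbfBE$EBfA
  sorted[11] = fAcFcEbfBE$EB
  sorted[12] = fBE$EBfAcFcEb
sorted[10] = cFcEbfBE$EBfA

Answer: cFcEbfBE$EBfA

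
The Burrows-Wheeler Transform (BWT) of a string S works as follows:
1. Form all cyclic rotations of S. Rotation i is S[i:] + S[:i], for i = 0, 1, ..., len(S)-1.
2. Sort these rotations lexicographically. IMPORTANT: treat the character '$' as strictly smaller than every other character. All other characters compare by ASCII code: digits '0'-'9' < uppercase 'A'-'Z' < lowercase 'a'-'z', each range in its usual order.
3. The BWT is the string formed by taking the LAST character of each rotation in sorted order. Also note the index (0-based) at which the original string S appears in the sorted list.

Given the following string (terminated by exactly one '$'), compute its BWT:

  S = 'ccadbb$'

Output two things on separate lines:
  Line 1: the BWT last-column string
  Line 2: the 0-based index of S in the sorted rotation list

All 7 rotations (rotation i = S[i:]+S[:i]):
  rot[0] = ccadbb$
  rot[1] = cadbb$c
  rot[2] = adbb$cc
  rot[3] = dbb$cca
  rot[4] = bb$ccad
  rot[5] = b$ccadb
  rot[6] = $ccadbb
Sorted (with $ < everything):
  sorted[0] = $ccadbb  (last char: 'b')
  sorted[1] = adbb$cc  (last char: 'c')
  sorted[2] = b$ccadb  (last char: 'b')
  sorted[3] = bb$ccad  (last char: 'd')
  sorted[4] = cadbb$c  (last char: 'c')
  sorted[5] = ccadbb$  (last char: '$')
  sorted[6] = dbb$cca  (last char: 'a')
Last column: bcbdc$a
Original string S is at sorted index 5

Answer: bcbdc$a
5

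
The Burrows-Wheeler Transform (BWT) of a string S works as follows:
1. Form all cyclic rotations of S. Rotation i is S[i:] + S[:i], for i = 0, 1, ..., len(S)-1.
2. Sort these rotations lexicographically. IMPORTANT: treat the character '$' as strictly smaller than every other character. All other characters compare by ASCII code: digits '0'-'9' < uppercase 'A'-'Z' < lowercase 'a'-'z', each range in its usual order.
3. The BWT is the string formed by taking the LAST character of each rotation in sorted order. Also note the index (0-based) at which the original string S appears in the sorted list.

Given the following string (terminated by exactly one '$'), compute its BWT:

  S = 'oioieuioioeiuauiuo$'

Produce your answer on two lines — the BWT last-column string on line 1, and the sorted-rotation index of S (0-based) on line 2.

Answer: ouoioooueuuiii$ieai
14

Derivation:
All 19 rotations (rotation i = S[i:]+S[:i]):
  rot[0] = oioieuioioeiuauiuo$
  rot[1] = ioieuioioeiuauiuo$o
  rot[2] = oieuioioeiuauiuo$oi
  rot[3] = ieuioioeiuauiuo$oio
  rot[4] = euioioeiuauiuo$oioi
  rot[5] = uioioeiuauiuo$oioie
  rot[6] = ioioeiuauiuo$oioieu
  rot[7] = oioeiuauiuo$oioieui
  rot[8] = ioeiuauiuo$oioieuio
  rot[9] = oeiuauiuo$oioieuioi
  rot[10] = eiuauiuo$oioieuioio
  rot[11] = iuauiuo$oioieuioioe
  rot[12] = uauiuo$oioieuioioei
  rot[13] = auiuo$oioieuioioeiu
  rot[14] = uiuo$oioieuioioeiua
  rot[15] = iuo$oioieuioioeiuau
  rot[16] = uo$oioieuioioeiuaui
  rot[17] = o$oioieuioioeiuauiu
  rot[18] = $oioieuioioeiuauiuo
Sorted (with $ < everything):
  sorted[0] = $oioieuioioeiuauiuo  (last char: 'o')
  sorted[1] = auiuo$oioieuioioeiu  (last char: 'u')
  sorted[2] = eiuauiuo$oioieuioio  (last char: 'o')
  sorted[3] = euioioeiuauiuo$oioi  (last char: 'i')
  sorted[4] = ieuioioeiuauiuo$oio  (last char: 'o')
  sorted[5] = ioeiuauiuo$oioieuio  (last char: 'o')
  sorted[6] = ioieuioioeiuauiuo$o  (last char: 'o')
  sorted[7] = ioioeiuauiuo$oioieu  (last char: 'u')
  sorted[8] = iuauiuo$oioieuioioe  (last char: 'e')
  sorted[9] = iuo$oioieuioioeiuau  (last char: 'u')
  sorted[10] = o$oioieuioioeiuauiu  (last char: 'u')
  sorted[11] = oeiuauiuo$oioieuioi  (last char: 'i')
  sorted[12] = oieuioioeiuauiuo$oi  (last char: 'i')
  sorted[13] = oioeiuauiuo$oioieui  (last char: 'i')
  sorted[14] = oioieuioioeiuauiuo$  (last char: '$')
  sorted[15] = uauiuo$oioieuioioei  (last char: 'i')
  sorted[16] = uioioeiuauiuo$oioie  (last char: 'e')
  sorted[17] = uiuo$oioieuioioeiua  (last char: 'a')
  sorted[18] = uo$oioieuioioeiuaui  (last char: 'i')
Last column: ouoioooueuuiii$ieai
Original string S is at sorted index 14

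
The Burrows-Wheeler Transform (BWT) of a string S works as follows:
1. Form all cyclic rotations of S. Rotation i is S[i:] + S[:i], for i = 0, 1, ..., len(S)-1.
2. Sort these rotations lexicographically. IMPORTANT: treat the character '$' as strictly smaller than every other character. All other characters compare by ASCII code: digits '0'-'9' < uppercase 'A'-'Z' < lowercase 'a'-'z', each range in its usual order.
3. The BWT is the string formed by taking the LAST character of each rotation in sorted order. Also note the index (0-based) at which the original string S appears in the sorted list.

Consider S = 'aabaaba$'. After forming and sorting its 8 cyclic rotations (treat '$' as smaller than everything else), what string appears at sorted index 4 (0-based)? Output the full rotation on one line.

All 8 rotations (rotation i = S[i:]+S[:i]):
  rot[0] = aabaaba$
  rot[1] = abaaba$a
  rot[2] = baaba$aa
  rot[3] = aaba$aab
  rot[4] = aba$aaba
  rot[5] = ba$aabaa
  rot[6] = a$aabaab
  rot[7] = $aabaaba
Sorted (with $ < everything):
  sorted[0] = $aabaaba
  sorted[1] = a$aabaab
  sorted[2] = aaba$aab
  sorted[3] = aabaaba$
  sorted[4] = aba$aaba
  sorted[5] = abaaba$a
  sorted[6] = ba$aabaa
  sorted[7] = baaba$aa
sorted[4] = aba$aaba

Answer: aba$aaba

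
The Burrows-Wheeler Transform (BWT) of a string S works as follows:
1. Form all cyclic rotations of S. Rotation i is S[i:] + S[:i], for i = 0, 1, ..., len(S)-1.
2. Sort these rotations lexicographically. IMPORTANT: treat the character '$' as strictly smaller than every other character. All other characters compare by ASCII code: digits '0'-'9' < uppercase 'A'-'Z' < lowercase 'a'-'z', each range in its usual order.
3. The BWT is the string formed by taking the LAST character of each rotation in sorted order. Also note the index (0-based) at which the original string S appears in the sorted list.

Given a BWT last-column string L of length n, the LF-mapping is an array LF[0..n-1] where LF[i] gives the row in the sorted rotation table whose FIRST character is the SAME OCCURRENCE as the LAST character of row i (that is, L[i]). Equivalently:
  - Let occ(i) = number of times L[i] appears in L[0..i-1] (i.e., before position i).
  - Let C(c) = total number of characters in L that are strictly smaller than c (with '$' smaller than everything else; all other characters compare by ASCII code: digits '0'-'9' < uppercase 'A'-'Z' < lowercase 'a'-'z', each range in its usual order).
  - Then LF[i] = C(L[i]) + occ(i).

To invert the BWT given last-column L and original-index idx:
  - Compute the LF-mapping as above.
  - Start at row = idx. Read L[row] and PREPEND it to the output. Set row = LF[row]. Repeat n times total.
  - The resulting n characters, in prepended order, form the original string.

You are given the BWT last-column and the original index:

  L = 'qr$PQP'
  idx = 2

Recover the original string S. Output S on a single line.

Answer: PrPQq$

Derivation:
LF mapping: 4 5 0 1 3 2
Walk LF starting at row 2, prepending L[row]:
  step 1: row=2, L[2]='$', prepend. Next row=LF[2]=0
  step 2: row=0, L[0]='q', prepend. Next row=LF[0]=4
  step 3: row=4, L[4]='Q', prepend. Next row=LF[4]=3
  step 4: row=3, L[3]='P', prepend. Next row=LF[3]=1
  step 5: row=1, L[1]='r', prepend. Next row=LF[1]=5
  step 6: row=5, L[5]='P', prepend. Next row=LF[5]=2
Reversed output: PrPQq$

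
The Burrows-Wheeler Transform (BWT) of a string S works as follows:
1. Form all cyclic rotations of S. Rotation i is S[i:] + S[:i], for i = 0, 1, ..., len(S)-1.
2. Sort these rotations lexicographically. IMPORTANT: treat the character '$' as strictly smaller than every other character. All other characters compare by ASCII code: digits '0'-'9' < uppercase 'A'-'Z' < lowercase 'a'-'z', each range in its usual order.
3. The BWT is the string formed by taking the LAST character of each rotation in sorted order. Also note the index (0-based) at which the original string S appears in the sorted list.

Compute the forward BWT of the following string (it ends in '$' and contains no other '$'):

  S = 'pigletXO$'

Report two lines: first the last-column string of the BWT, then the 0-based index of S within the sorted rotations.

All 9 rotations (rotation i = S[i:]+S[:i]):
  rot[0] = pigletXO$
  rot[1] = igletXO$p
  rot[2] = gletXO$pi
  rot[3] = letXO$pig
  rot[4] = etXO$pigl
  rot[5] = tXO$pigle
  rot[6] = XO$piglet
  rot[7] = O$pigletX
  rot[8] = $pigletXO
Sorted (with $ < everything):
  sorted[0] = $pigletXO  (last char: 'O')
  sorted[1] = O$pigletX  (last char: 'X')
  sorted[2] = XO$piglet  (last char: 't')
  sorted[3] = etXO$pigl  (last char: 'l')
  sorted[4] = gletXO$pi  (last char: 'i')
  sorted[5] = igletXO$p  (last char: 'p')
  sorted[6] = letXO$pig  (last char: 'g')
  sorted[7] = pigletXO$  (last char: '$')
  sorted[8] = tXO$pigle  (last char: 'e')
Last column: OXtlipg$e
Original string S is at sorted index 7

Answer: OXtlipg$e
7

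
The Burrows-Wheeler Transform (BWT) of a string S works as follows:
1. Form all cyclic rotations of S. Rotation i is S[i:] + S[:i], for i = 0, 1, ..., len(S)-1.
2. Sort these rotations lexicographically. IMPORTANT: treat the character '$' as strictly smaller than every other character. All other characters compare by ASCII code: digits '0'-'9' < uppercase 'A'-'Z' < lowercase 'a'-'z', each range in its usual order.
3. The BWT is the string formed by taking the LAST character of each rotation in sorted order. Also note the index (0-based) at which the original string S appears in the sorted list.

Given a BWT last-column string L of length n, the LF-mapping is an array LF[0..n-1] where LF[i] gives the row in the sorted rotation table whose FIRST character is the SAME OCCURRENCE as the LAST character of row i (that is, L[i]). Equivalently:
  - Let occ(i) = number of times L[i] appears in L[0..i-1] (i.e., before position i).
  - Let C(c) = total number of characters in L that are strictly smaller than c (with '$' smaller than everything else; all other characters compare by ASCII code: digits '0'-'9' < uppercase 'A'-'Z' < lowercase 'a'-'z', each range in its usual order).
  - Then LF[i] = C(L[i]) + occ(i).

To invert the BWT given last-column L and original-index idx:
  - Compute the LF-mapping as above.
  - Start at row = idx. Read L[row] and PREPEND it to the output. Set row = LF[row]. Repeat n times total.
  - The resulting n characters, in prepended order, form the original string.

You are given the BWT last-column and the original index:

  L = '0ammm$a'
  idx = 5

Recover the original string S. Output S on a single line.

Answer: mamma0$

Derivation:
LF mapping: 1 2 4 5 6 0 3
Walk LF starting at row 5, prepending L[row]:
  step 1: row=5, L[5]='$', prepend. Next row=LF[5]=0
  step 2: row=0, L[0]='0', prepend. Next row=LF[0]=1
  step 3: row=1, L[1]='a', prepend. Next row=LF[1]=2
  step 4: row=2, L[2]='m', prepend. Next row=LF[2]=4
  step 5: row=4, L[4]='m', prepend. Next row=LF[4]=6
  step 6: row=6, L[6]='a', prepend. Next row=LF[6]=3
  step 7: row=3, L[3]='m', prepend. Next row=LF[3]=5
Reversed output: mamma0$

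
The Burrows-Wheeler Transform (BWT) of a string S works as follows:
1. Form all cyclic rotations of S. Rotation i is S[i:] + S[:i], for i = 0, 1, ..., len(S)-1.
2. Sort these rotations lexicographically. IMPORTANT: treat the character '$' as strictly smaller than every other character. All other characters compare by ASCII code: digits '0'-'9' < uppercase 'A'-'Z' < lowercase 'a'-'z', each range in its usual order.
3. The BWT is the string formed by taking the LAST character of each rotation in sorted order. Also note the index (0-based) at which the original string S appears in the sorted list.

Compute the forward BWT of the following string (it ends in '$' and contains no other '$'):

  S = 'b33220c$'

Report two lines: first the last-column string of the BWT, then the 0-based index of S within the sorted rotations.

All 8 rotations (rotation i = S[i:]+S[:i]):
  rot[0] = b33220c$
  rot[1] = 33220c$b
  rot[2] = 3220c$b3
  rot[3] = 220c$b33
  rot[4] = 20c$b332
  rot[5] = 0c$b3322
  rot[6] = c$b33220
  rot[7] = $b33220c
Sorted (with $ < everything):
  sorted[0] = $b33220c  (last char: 'c')
  sorted[1] = 0c$b3322  (last char: '2')
  sorted[2] = 20c$b332  (last char: '2')
  sorted[3] = 220c$b33  (last char: '3')
  sorted[4] = 3220c$b3  (last char: '3')
  sorted[5] = 33220c$b  (last char: 'b')
  sorted[6] = b33220c$  (last char: '$')
  sorted[7] = c$b33220  (last char: '0')
Last column: c2233b$0
Original string S is at sorted index 6

Answer: c2233b$0
6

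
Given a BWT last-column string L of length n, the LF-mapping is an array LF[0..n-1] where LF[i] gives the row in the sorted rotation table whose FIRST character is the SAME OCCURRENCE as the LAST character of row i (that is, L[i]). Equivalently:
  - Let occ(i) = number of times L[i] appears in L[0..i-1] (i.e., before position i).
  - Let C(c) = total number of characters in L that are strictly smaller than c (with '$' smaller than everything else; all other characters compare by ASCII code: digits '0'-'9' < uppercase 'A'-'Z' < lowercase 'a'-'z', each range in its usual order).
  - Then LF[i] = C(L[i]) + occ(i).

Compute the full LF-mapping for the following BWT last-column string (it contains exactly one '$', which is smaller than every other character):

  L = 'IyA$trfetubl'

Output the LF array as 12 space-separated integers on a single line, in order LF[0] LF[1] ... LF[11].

Char counts: '$':1, 'A':1, 'I':1, 'b':1, 'e':1, 'f':1, 'l':1, 'r':1, 't':2, 'u':1, 'y':1
C (first-col start): C('$')=0, C('A')=1, C('I')=2, C('b')=3, C('e')=4, C('f')=5, C('l')=6, C('r')=7, C('t')=8, C('u')=10, C('y')=11
L[0]='I': occ=0, LF[0]=C('I')+0=2+0=2
L[1]='y': occ=0, LF[1]=C('y')+0=11+0=11
L[2]='A': occ=0, LF[2]=C('A')+0=1+0=1
L[3]='$': occ=0, LF[3]=C('$')+0=0+0=0
L[4]='t': occ=0, LF[4]=C('t')+0=8+0=8
L[5]='r': occ=0, LF[5]=C('r')+0=7+0=7
L[6]='f': occ=0, LF[6]=C('f')+0=5+0=5
L[7]='e': occ=0, LF[7]=C('e')+0=4+0=4
L[8]='t': occ=1, LF[8]=C('t')+1=8+1=9
L[9]='u': occ=0, LF[9]=C('u')+0=10+0=10
L[10]='b': occ=0, LF[10]=C('b')+0=3+0=3
L[11]='l': occ=0, LF[11]=C('l')+0=6+0=6

Answer: 2 11 1 0 8 7 5 4 9 10 3 6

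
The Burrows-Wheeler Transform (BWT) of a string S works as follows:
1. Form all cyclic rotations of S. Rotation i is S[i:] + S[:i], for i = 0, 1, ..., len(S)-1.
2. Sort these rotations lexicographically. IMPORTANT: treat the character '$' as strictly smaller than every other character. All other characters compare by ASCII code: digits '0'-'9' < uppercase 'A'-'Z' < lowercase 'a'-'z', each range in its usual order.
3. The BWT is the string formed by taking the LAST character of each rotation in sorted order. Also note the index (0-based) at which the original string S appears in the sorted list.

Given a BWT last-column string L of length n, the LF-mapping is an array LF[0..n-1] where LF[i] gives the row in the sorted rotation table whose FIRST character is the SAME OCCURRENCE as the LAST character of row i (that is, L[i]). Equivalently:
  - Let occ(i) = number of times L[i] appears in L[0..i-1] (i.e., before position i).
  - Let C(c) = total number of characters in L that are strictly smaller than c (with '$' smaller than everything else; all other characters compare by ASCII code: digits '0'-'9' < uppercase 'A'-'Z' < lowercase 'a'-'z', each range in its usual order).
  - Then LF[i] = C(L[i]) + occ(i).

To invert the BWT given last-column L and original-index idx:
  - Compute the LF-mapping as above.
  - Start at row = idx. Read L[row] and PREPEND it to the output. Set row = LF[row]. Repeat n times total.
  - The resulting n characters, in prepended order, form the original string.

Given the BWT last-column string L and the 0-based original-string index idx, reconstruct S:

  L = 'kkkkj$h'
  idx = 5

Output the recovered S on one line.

Answer: kjkhkk$

Derivation:
LF mapping: 3 4 5 6 2 0 1
Walk LF starting at row 5, prepending L[row]:
  step 1: row=5, L[5]='$', prepend. Next row=LF[5]=0
  step 2: row=0, L[0]='k', prepend. Next row=LF[0]=3
  step 3: row=3, L[3]='k', prepend. Next row=LF[3]=6
  step 4: row=6, L[6]='h', prepend. Next row=LF[6]=1
  step 5: row=1, L[1]='k', prepend. Next row=LF[1]=4
  step 6: row=4, L[4]='j', prepend. Next row=LF[4]=2
  step 7: row=2, L[2]='k', prepend. Next row=LF[2]=5
Reversed output: kjkhkk$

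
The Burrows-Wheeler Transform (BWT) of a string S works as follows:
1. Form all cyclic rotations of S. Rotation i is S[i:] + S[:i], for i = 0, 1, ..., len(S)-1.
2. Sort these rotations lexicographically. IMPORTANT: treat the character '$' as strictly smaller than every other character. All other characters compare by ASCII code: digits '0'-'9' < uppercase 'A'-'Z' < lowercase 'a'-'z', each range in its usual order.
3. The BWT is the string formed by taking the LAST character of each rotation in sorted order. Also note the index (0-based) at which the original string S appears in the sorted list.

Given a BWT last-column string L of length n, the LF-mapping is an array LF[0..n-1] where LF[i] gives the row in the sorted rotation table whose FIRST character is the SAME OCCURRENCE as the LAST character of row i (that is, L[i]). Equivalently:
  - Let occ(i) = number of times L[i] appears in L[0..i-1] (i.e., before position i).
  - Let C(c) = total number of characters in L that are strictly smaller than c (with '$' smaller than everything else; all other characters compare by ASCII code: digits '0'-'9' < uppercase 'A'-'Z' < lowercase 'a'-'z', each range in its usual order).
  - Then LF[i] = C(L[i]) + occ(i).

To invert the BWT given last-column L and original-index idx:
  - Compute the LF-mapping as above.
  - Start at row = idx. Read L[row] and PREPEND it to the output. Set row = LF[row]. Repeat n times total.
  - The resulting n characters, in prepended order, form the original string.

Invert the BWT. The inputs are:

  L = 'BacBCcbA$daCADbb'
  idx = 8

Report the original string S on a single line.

LF mapping: 3 8 13 4 5 14 10 1 0 15 9 6 2 7 11 12
Walk LF starting at row 8, prepending L[row]:
  step 1: row=8, L[8]='$', prepend. Next row=LF[8]=0
  step 2: row=0, L[0]='B', prepend. Next row=LF[0]=3
  step 3: row=3, L[3]='B', prepend. Next row=LF[3]=4
  step 4: row=4, L[4]='C', prepend. Next row=LF[4]=5
  step 5: row=5, L[5]='c', prepend. Next row=LF[5]=14
  step 6: row=14, L[14]='b', prepend. Next row=LF[14]=11
  step 7: row=11, L[11]='C', prepend. Next row=LF[11]=6
  step 8: row=6, L[6]='b', prepend. Next row=LF[6]=10
  step 9: row=10, L[10]='a', prepend. Next row=LF[10]=9
  step 10: row=9, L[9]='d', prepend. Next row=LF[9]=15
  step 11: row=15, L[15]='b', prepend. Next row=LF[15]=12
  step 12: row=12, L[12]='A', prepend. Next row=LF[12]=2
  step 13: row=2, L[2]='c', prepend. Next row=LF[2]=13
  step 14: row=13, L[13]='D', prepend. Next row=LF[13]=7
  step 15: row=7, L[7]='A', prepend. Next row=LF[7]=1
  step 16: row=1, L[1]='a', prepend. Next row=LF[1]=8
Reversed output: aADcAbdabCbcCBB$

Answer: aADcAbdabCbcCBB$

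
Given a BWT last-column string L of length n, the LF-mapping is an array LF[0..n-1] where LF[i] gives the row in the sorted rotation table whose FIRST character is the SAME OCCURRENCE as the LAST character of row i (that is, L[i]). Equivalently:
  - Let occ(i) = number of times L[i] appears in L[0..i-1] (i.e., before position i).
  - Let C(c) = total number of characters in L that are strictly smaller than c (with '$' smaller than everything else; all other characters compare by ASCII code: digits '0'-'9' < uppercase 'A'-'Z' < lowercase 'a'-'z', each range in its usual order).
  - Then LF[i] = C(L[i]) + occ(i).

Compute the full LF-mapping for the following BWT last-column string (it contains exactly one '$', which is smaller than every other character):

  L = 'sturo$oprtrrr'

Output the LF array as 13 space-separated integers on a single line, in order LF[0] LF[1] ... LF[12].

Answer: 9 10 12 4 1 0 2 3 5 11 6 7 8

Derivation:
Char counts: '$':1, 'o':2, 'p':1, 'r':5, 's':1, 't':2, 'u':1
C (first-col start): C('$')=0, C('o')=1, C('p')=3, C('r')=4, C('s')=9, C('t')=10, C('u')=12
L[0]='s': occ=0, LF[0]=C('s')+0=9+0=9
L[1]='t': occ=0, LF[1]=C('t')+0=10+0=10
L[2]='u': occ=0, LF[2]=C('u')+0=12+0=12
L[3]='r': occ=0, LF[3]=C('r')+0=4+0=4
L[4]='o': occ=0, LF[4]=C('o')+0=1+0=1
L[5]='$': occ=0, LF[5]=C('$')+0=0+0=0
L[6]='o': occ=1, LF[6]=C('o')+1=1+1=2
L[7]='p': occ=0, LF[7]=C('p')+0=3+0=3
L[8]='r': occ=1, LF[8]=C('r')+1=4+1=5
L[9]='t': occ=1, LF[9]=C('t')+1=10+1=11
L[10]='r': occ=2, LF[10]=C('r')+2=4+2=6
L[11]='r': occ=3, LF[11]=C('r')+3=4+3=7
L[12]='r': occ=4, LF[12]=C('r')+4=4+4=8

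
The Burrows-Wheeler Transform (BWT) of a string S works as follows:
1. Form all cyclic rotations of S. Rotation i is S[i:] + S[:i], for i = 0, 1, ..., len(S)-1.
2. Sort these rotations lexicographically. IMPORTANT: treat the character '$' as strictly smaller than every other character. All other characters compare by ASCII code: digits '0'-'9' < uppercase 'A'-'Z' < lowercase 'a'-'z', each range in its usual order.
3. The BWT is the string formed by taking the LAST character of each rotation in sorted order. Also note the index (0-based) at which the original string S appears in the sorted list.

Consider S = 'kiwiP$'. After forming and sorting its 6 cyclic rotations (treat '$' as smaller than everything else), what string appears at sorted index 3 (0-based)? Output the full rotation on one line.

All 6 rotations (rotation i = S[i:]+S[:i]):
  rot[0] = kiwiP$
  rot[1] = iwiP$k
  rot[2] = wiP$ki
  rot[3] = iP$kiw
  rot[4] = P$kiwi
  rot[5] = $kiwiP
Sorted (with $ < everything):
  sorted[0] = $kiwiP
  sorted[1] = P$kiwi
  sorted[2] = iP$kiw
  sorted[3] = iwiP$k
  sorted[4] = kiwiP$
  sorted[5] = wiP$ki
sorted[3] = iwiP$k

Answer: iwiP$k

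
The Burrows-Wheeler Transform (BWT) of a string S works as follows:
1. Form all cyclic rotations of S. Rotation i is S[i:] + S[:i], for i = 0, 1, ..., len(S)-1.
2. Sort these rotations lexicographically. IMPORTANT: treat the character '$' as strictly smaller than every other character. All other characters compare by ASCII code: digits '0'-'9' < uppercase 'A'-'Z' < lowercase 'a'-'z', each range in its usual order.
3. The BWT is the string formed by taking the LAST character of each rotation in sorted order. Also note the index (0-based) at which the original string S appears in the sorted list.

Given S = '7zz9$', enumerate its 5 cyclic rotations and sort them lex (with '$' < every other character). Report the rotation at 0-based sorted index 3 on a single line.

All 5 rotations (rotation i = S[i:]+S[:i]):
  rot[0] = 7zz9$
  rot[1] = zz9$7
  rot[2] = z9$7z
  rot[3] = 9$7zz
  rot[4] = $7zz9
Sorted (with $ < everything):
  sorted[0] = $7zz9
  sorted[1] = 7zz9$
  sorted[2] = 9$7zz
  sorted[3] = z9$7z
  sorted[4] = zz9$7
sorted[3] = z9$7z

Answer: z9$7z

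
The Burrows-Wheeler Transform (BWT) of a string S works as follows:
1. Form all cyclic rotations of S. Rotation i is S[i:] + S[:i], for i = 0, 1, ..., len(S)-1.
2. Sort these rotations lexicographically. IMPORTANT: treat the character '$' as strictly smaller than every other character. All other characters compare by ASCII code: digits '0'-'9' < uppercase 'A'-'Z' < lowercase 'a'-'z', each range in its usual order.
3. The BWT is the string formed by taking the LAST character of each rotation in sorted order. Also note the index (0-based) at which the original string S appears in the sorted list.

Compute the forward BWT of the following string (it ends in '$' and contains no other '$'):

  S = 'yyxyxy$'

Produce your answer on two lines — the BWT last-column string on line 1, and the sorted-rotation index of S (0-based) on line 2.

Answer: yyyxxy$
6

Derivation:
All 7 rotations (rotation i = S[i:]+S[:i]):
  rot[0] = yyxyxy$
  rot[1] = yxyxy$y
  rot[2] = xyxy$yy
  rot[3] = yxy$yyx
  rot[4] = xy$yyxy
  rot[5] = y$yyxyx
  rot[6] = $yyxyxy
Sorted (with $ < everything):
  sorted[0] = $yyxyxy  (last char: 'y')
  sorted[1] = xy$yyxy  (last char: 'y')
  sorted[2] = xyxy$yy  (last char: 'y')
  sorted[3] = y$yyxyx  (last char: 'x')
  sorted[4] = yxy$yyx  (last char: 'x')
  sorted[5] = yxyxy$y  (last char: 'y')
  sorted[6] = yyxyxy$  (last char: '$')
Last column: yyyxxy$
Original string S is at sorted index 6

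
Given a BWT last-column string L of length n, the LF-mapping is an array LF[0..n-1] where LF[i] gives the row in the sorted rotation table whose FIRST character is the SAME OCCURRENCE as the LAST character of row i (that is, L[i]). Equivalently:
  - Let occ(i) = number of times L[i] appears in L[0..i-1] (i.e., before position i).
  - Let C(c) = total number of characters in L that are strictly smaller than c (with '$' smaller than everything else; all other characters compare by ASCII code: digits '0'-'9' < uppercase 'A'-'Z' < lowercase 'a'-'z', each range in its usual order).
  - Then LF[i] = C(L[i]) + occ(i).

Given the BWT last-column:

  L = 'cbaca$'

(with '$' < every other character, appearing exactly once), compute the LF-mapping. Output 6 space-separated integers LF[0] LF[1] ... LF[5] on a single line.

Char counts: '$':1, 'a':2, 'b':1, 'c':2
C (first-col start): C('$')=0, C('a')=1, C('b')=3, C('c')=4
L[0]='c': occ=0, LF[0]=C('c')+0=4+0=4
L[1]='b': occ=0, LF[1]=C('b')+0=3+0=3
L[2]='a': occ=0, LF[2]=C('a')+0=1+0=1
L[3]='c': occ=1, LF[3]=C('c')+1=4+1=5
L[4]='a': occ=1, LF[4]=C('a')+1=1+1=2
L[5]='$': occ=0, LF[5]=C('$')+0=0+0=0

Answer: 4 3 1 5 2 0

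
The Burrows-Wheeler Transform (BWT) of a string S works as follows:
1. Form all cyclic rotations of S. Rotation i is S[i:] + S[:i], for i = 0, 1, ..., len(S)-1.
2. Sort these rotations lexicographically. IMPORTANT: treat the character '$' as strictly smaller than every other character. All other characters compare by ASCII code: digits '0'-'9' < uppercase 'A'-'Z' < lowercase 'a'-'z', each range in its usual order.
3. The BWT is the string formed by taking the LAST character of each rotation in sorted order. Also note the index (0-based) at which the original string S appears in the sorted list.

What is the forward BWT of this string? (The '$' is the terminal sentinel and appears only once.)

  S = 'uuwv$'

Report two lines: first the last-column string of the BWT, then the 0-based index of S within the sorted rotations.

All 5 rotations (rotation i = S[i:]+S[:i]):
  rot[0] = uuwv$
  rot[1] = uwv$u
  rot[2] = wv$uu
  rot[3] = v$uuw
  rot[4] = $uuwv
Sorted (with $ < everything):
  sorted[0] = $uuwv  (last char: 'v')
  sorted[1] = uuwv$  (last char: '$')
  sorted[2] = uwv$u  (last char: 'u')
  sorted[3] = v$uuw  (last char: 'w')
  sorted[4] = wv$uu  (last char: 'u')
Last column: v$uwu
Original string S is at sorted index 1

Answer: v$uwu
1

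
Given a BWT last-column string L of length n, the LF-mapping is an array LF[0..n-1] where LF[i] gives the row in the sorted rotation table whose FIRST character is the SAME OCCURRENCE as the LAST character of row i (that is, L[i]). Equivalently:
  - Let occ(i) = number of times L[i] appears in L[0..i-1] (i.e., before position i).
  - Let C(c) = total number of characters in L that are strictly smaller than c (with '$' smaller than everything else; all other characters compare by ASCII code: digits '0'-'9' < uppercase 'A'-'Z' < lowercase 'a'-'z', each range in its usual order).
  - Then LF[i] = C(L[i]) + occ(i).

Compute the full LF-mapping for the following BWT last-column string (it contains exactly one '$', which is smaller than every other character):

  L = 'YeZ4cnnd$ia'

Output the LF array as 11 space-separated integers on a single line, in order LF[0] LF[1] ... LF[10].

Char counts: '$':1, '4':1, 'Y':1, 'Z':1, 'a':1, 'c':1, 'd':1, 'e':1, 'i':1, 'n':2
C (first-col start): C('$')=0, C('4')=1, C('Y')=2, C('Z')=3, C('a')=4, C('c')=5, C('d')=6, C('e')=7, C('i')=8, C('n')=9
L[0]='Y': occ=0, LF[0]=C('Y')+0=2+0=2
L[1]='e': occ=0, LF[1]=C('e')+0=7+0=7
L[2]='Z': occ=0, LF[2]=C('Z')+0=3+0=3
L[3]='4': occ=0, LF[3]=C('4')+0=1+0=1
L[4]='c': occ=0, LF[4]=C('c')+0=5+0=5
L[5]='n': occ=0, LF[5]=C('n')+0=9+0=9
L[6]='n': occ=1, LF[6]=C('n')+1=9+1=10
L[7]='d': occ=0, LF[7]=C('d')+0=6+0=6
L[8]='$': occ=0, LF[8]=C('$')+0=0+0=0
L[9]='i': occ=0, LF[9]=C('i')+0=8+0=8
L[10]='a': occ=0, LF[10]=C('a')+0=4+0=4

Answer: 2 7 3 1 5 9 10 6 0 8 4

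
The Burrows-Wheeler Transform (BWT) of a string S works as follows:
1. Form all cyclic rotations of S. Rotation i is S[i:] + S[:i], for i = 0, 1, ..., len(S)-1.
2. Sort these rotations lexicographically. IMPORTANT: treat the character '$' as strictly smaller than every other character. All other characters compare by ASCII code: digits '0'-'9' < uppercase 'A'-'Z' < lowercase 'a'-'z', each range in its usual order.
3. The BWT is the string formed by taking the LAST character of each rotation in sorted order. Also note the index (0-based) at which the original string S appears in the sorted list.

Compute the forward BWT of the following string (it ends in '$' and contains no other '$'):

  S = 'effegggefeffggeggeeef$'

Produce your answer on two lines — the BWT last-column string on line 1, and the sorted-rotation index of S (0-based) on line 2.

All 22 rotations (rotation i = S[i:]+S[:i]):
  rot[0] = effegggefeffggeggeeef$
  rot[1] = ffegggefeffggeggeeef$e
  rot[2] = fegggefeffggeggeeef$ef
  rot[3] = egggefeffggeggeeef$eff
  rot[4] = gggefeffggeggeeef$effe
  rot[5] = ggefeffggeggeeef$effeg
  rot[6] = gefeffggeggeeef$effegg
  rot[7] = efeffggeggeeef$effeggg
  rot[8] = feffggeggeeef$effeggge
  rot[9] = effggeggeeef$effegggef
  rot[10] = ffggeggeeef$effegggefe
  rot[11] = fggeggeeef$effegggefef
  rot[12] = ggeggeeef$effegggefeff
  rot[13] = geggeeef$effegggefeffg
  rot[14] = eggeeef$effegggefeffgg
  rot[15] = ggeeef$effegggefeffgge
  rot[16] = geeef$effegggefeffggeg
  rot[17] = eeef$effegggefeffggegg
  rot[18] = eef$effegggefeffggegge
  rot[19] = ef$effegggefeffggeggee
  rot[20] = f$effegggefeffggeggeee
  rot[21] = $effegggefeffggeggeeef
Sorted (with $ < everything):
  sorted[0] = $effegggefeffggeggeeef  (last char: 'f')
  sorted[1] = eeef$effegggefeffggegg  (last char: 'g')
  sorted[2] = eef$effegggefeffggegge  (last char: 'e')
  sorted[3] = ef$effegggefeffggeggee  (last char: 'e')
  sorted[4] = efeffggeggeeef$effeggg  (last char: 'g')
  sorted[5] = effegggefeffggeggeeef$  (last char: '$')
  sorted[6] = effggeggeeef$effegggef  (last char: 'f')
  sorted[7] = eggeeef$effegggefeffgg  (last char: 'g')
  sorted[8] = egggefeffggeggeeef$eff  (last char: 'f')
  sorted[9] = f$effegggefeffggeggeee  (last char: 'e')
  sorted[10] = feffggeggeeef$effeggge  (last char: 'e')
  sorted[11] = fegggefeffggeggeeef$ef  (last char: 'f')
  sorted[12] = ffegggefeffggeggeeef$e  (last char: 'e')
  sorted[13] = ffggeggeeef$effegggefe  (last char: 'e')
  sorted[14] = fggeggeeef$effegggefef  (last char: 'f')
  sorted[15] = geeef$effegggefeffggeg  (last char: 'g')
  sorted[16] = gefeffggeggeeef$effegg  (last char: 'g')
  sorted[17] = geggeeef$effegggefeffg  (last char: 'g')
  sorted[18] = ggeeef$effegggefeffgge  (last char: 'e')
  sorted[19] = ggefeffggeggeeef$effeg  (last char: 'g')
  sorted[20] = ggeggeeef$effegggefeff  (last char: 'f')
  sorted[21] = gggefeffggeggeeef$effe  (last char: 'e')
Last column: fgeeg$fgfeefeefgggegfe
Original string S is at sorted index 5

Answer: fgeeg$fgfeefeefgggegfe
5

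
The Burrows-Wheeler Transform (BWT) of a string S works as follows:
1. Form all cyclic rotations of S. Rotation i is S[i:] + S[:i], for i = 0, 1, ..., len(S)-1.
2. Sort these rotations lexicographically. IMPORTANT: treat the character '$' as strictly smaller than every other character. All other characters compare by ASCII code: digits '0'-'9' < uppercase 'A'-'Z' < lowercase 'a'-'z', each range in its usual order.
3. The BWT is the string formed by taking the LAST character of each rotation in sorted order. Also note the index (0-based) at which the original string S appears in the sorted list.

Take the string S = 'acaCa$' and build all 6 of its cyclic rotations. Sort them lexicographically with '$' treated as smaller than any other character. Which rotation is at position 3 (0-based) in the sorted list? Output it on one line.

All 6 rotations (rotation i = S[i:]+S[:i]):
  rot[0] = acaCa$
  rot[1] = caCa$a
  rot[2] = aCa$ac
  rot[3] = Ca$aca
  rot[4] = a$acaC
  rot[5] = $acaCa
Sorted (with $ < everything):
  sorted[0] = $acaCa
  sorted[1] = Ca$aca
  sorted[2] = a$acaC
  sorted[3] = aCa$ac
  sorted[4] = acaCa$
  sorted[5] = caCa$a
sorted[3] = aCa$ac

Answer: aCa$ac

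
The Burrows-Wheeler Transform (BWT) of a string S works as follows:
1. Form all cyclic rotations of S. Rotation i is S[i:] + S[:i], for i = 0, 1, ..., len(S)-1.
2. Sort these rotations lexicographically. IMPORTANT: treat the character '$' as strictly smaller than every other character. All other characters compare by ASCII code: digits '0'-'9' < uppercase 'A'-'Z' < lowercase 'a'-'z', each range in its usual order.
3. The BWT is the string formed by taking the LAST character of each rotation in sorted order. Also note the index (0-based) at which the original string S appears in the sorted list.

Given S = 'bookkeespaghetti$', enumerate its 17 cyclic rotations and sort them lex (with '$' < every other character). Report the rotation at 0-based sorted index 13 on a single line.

Answer: paghetti$bookkees

Derivation:
All 17 rotations (rotation i = S[i:]+S[:i]):
  rot[0] = bookkeespaghetti$
  rot[1] = ookkeespaghetti$b
  rot[2] = okkeespaghetti$bo
  rot[3] = kkeespaghetti$boo
  rot[4] = keespaghetti$book
  rot[5] = eespaghetti$bookk
  rot[6] = espaghetti$bookke
  rot[7] = spaghetti$bookkee
  rot[8] = paghetti$bookkees
  rot[9] = aghetti$bookkeesp
  rot[10] = ghetti$bookkeespa
  rot[11] = hetti$bookkeespag
  rot[12] = etti$bookkeespagh
  rot[13] = tti$bookkeespaghe
  rot[14] = ti$bookkeespaghet
  rot[15] = i$bookkeespaghett
  rot[16] = $bookkeespaghetti
Sorted (with $ < everything):
  sorted[0] = $bookkeespaghetti
  sorted[1] = aghetti$bookkeesp
  sorted[2] = bookkeespaghetti$
  sorted[3] = eespaghetti$bookk
  sorted[4] = espaghetti$bookke
  sorted[5] = etti$bookkeespagh
  sorted[6] = ghetti$bookkeespa
  sorted[7] = hetti$bookkeespag
  sorted[8] = i$bookkeespaghett
  sorted[9] = keespaghetti$book
  sorted[10] = kkeespaghetti$boo
  sorted[11] = okkeespaghetti$bo
  sorted[12] = ookkeespaghetti$b
  sorted[13] = paghetti$bookkees
  sorted[14] = spaghetti$bookkee
  sorted[15] = ti$bookkeespaghet
  sorted[16] = tti$bookkeespaghe
sorted[13] = paghetti$bookkees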